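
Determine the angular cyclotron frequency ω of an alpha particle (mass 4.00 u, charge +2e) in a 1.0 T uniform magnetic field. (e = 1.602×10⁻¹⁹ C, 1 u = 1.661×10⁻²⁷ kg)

ω = |q|B/m.
ω = (3.204×10⁻¹⁹)(1.0)/6.644×10⁻²⁷ ≈ 4.8×10⁷ rad/s.

ω ≈ 4.8×10⁷ rad/s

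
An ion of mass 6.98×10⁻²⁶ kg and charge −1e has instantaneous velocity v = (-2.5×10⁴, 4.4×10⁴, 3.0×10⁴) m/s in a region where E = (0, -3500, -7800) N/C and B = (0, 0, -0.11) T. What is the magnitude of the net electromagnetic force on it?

|F| ≈ 1.78×10⁻¹⁵ N

v×B = (-4840, -2750, 0) N/C.
E + v×B = (-4840, -6250, -7800) N/C.
F = q(E + v×B) = (−1.602×10⁻¹⁹ C)·(-4840, -6250, -7800) = (7.75×10⁻¹⁶, 1.00×10⁻¹⁵, 1.25×10⁻¹⁵) N.
|F| = 1.78×10⁻¹⁵ N.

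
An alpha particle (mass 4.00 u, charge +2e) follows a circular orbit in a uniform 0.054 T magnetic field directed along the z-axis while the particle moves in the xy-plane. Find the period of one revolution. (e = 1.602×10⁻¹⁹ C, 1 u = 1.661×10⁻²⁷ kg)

T ≈ 2.4×10⁻⁶ s

The cyclotron period depends only on m, q, B: T = 2πm/(|q|B).
T = 2π(6.644×10⁻²⁷)/((3.204×10⁻¹⁹)(0.054)) ≈ 2.4×10⁻⁶ s.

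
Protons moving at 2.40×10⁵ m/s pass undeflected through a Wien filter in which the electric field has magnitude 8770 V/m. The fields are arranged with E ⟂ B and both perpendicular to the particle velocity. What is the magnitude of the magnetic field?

B = 0.0365 T

Balance of forces in the selector: qE = qvB ⇒ B = E/v.
B = 8770/2.40×10⁵ = 0.0365 T.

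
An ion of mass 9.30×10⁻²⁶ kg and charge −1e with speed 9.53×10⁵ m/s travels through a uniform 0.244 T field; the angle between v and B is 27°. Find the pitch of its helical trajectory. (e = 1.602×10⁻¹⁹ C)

v∥ = v cosθ = 9.53×10⁵·cos27° ≈ 8.491×10⁵ m/s.
T = 2πm/(|q|B) = 2π(9.30×10⁻²⁶)/((1.602×10⁻¹⁹)(0.244)) ≈ 1.495×10⁻⁵ s.
pitch = v∥ T = (8.491×10⁵)(1.495×10⁻⁵) ≈ 12.7 m.

p ≈ 12.7 m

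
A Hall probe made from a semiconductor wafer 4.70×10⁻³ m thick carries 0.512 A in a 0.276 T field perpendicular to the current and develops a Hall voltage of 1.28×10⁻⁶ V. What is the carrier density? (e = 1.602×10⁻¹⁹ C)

n ≈ 1.47×10²⁶ m⁻³

From V_H = IB/(n e t), n = IB/(V_H e t).
n = (0.512)(0.276)/((1.28×10⁻⁶)(1.602×10⁻¹⁹)(4.70×10⁻³)) ≈ 1.47×10²⁶ m⁻³.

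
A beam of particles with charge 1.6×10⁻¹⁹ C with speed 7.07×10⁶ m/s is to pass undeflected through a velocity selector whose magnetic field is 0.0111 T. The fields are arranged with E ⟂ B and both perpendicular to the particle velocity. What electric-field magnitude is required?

E = 7.85×10⁴ V/m

For straight-line motion qE = qvB, so E = vB.
E = 7.07×10⁶ × 0.0111 = 7.85×10⁴ V/m.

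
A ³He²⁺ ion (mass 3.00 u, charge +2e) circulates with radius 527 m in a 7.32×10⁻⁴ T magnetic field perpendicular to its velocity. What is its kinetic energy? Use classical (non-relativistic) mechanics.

KE ≈ 1.53×10⁻¹² J

v = |q|Br/m, then KE = ½mv² = (qBr)²/(2m).
v = (3.204×10⁻¹⁹)(7.32×10⁻⁴)(527)/4.983×10⁻²⁷ ≈ 2.480×10⁷ m/s.
KE = ½(4.983×10⁻²⁷)(2.480×10⁷)² ≈ 1.53×10⁻¹² J.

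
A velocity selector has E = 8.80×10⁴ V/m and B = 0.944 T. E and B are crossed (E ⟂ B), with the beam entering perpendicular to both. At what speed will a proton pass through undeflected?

Straight-line motion ⇒ electric and magnetic forces cancel, so E = vB.
v = E/B = 8.80×10⁴/0.944 = 9.32×10⁴ m/s.
The result is independent of the particle's charge and mass.

v = 9.32×10⁴ m/s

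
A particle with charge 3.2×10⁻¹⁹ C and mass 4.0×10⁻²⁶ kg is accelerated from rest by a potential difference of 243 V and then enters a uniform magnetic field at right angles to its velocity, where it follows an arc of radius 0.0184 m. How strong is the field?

v = √(2|q|V/m) = √(2·3.2×10⁻¹⁹·243/4.0×10⁻²⁶) ≈ 6.235×10⁴ m/s.
B = mv/(|q|r) = (4.0×10⁻²⁶)(6.235×10⁴)/((3.2×10⁻¹⁹)(0.0184)) ≈ 0.424 T.

B ≈ 0.424 T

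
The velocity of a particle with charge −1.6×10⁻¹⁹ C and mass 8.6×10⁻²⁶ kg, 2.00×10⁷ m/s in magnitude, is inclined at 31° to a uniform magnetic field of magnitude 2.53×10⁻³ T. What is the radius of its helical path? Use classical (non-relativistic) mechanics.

v⊥ = v sinθ = 2.00×10⁷·sin31° ≈ 1.030×10⁷ m/s.
r = m v⊥/(|q|B) = (8.6×10⁻²⁶)(1.030×10⁷)/((1.6×10⁻¹⁹)(2.53×10⁻³)) ≈ 2190 m.

r ≈ 2190 m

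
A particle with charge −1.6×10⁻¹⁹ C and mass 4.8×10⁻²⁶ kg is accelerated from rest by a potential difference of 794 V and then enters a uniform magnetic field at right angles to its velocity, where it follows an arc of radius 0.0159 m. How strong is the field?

v = √(2|q|V/m) = √(2·1.6×10⁻¹⁹·794/4.8×10⁻²⁶) ≈ 7.276×10⁴ m/s.
B = mv/(|q|r) = (4.8×10⁻²⁶)(7.276×10⁴)/((1.6×10⁻¹⁹)(0.0159)) ≈ 1.37 T.

B ≈ 1.37 T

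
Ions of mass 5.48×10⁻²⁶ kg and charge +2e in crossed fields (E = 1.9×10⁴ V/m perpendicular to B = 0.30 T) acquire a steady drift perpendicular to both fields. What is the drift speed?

The steady drift has the magnetic force balancing the electric force, so v_d = E/B.
v_d = 1.9×10⁴/0.30 = 6.3×10⁴ m/s.

v_d ≈ 6.3×10⁴ m/s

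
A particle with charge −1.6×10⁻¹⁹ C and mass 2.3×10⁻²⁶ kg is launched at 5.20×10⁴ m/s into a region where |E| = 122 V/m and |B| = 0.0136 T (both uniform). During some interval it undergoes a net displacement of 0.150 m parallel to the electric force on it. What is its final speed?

v_f ≈ 5.44×10⁴ m/s

B does no work; ΔKE = |q|E d.
½mv_f² = ½mv₀² + |q|Ed = ½(2.3×10⁻²⁶)(5.20×10⁴)² + (1.6×10⁻¹⁹)(122)(0.150) ≈ 3.110×10⁻¹⁷ J + 2.928×10⁻¹⁸ J ≈ 3.402×10⁻¹⁷ J.
v_f = √(2·3.402×10⁻¹⁷/2.3×10⁻²⁶) ≈ 5.44×10⁴ m/s.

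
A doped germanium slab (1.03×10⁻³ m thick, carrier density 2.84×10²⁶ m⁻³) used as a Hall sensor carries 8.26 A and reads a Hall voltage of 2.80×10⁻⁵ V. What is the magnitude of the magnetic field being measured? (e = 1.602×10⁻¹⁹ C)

B ≈ 0.159 T

From V_H = IB/(n e t), B = V_H n e t / I.
B = (2.80×10⁻⁵)(2.84×10²⁶)(1.602×10⁻¹⁹)(1.03×10⁻³)/8.26 ≈ 0.159 T.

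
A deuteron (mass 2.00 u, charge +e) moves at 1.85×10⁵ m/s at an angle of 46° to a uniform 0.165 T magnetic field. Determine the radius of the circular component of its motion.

v⊥ = v sinθ = 1.85×10⁵·sin46° ≈ 1.331×10⁵ m/s.
r = m v⊥/(|q|B) = (3.322×10⁻²⁷)(1.331×10⁵)/((1.602×10⁻¹⁹)(0.165)) ≈ 0.0167 m.

r ≈ 0.0167 m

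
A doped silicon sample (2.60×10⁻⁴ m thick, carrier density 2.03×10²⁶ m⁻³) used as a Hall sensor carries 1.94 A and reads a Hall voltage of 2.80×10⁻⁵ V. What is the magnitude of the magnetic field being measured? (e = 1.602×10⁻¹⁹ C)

B ≈ 0.122 T

From V_H = IB/(n e t), B = V_H n e t / I.
B = (2.80×10⁻⁵)(2.03×10²⁶)(1.602×10⁻¹⁹)(2.60×10⁻⁴)/1.94 ≈ 0.122 T.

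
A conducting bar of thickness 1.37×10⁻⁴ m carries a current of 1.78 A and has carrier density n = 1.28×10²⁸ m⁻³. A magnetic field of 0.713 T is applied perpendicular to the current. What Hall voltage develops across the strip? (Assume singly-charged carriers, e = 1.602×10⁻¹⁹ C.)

V_H ≈ 4.52×10⁻⁶ V

V_H = IB/(n e t).
V_H = (1.78)(0.713)/((1.28×10²⁸)(1.602×10⁻¹⁹)(1.37×10⁻⁴)) ≈ 4.52×10⁻⁶ V.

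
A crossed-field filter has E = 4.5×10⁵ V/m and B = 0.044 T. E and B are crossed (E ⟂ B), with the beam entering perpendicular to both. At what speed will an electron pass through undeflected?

v = 1.0×10⁷ m/s

Straight-line motion ⇒ electric and magnetic forces cancel, so E = vB.
v = E/B = 4.5×10⁵/0.044 = 1.0×10⁷ m/s.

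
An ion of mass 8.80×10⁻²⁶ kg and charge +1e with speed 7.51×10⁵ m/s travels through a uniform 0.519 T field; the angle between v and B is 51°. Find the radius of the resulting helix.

r ≈ 0.618 m

v⊥ = v sinθ = 7.51×10⁵·sin51° ≈ 5.836×10⁵ m/s.
r = m v⊥/(|q|B) = (8.80×10⁻²⁶)(5.836×10⁵)/((1.602×10⁻¹⁹)(0.519)) ≈ 0.618 m.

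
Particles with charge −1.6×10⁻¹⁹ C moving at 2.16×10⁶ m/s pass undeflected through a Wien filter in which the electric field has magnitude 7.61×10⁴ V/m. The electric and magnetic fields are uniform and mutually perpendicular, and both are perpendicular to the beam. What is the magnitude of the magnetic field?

Balance of forces in the selector: qE = qvB ⇒ B = E/v.
B = 7.61×10⁴/2.16×10⁶ = 0.0352 T.

B = 0.0352 T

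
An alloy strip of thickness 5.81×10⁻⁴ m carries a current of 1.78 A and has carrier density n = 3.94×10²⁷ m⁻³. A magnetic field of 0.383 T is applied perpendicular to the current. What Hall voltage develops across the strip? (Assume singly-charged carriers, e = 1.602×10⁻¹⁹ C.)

V_H ≈ 1.86×10⁻⁶ V

V_H = IB/(n e t).
V_H = (1.78)(0.383)/((3.94×10²⁷)(1.602×10⁻¹⁹)(5.81×10⁻⁴)) ≈ 1.86×10⁻⁶ V.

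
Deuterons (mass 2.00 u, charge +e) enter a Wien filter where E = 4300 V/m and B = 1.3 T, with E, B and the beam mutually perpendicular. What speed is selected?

v = 3300 m/s

Zero net Lorentz force requires |qE| = |q v×B|, i.e. E = vB.
v = E/B = 4300/1.3 = 3300 m/s.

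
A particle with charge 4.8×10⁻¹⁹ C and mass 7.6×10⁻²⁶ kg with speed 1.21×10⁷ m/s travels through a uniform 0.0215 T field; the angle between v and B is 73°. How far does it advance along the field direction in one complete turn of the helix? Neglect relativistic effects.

v∥ = v cosθ = 1.21×10⁷·cos73° ≈ 3.538×10⁶ m/s.
T = 2πm/(|q|B) = 2π(7.6×10⁻²⁶)/((4.8×10⁻¹⁹)(0.0215)) ≈ 4.627×10⁻⁵ s.
pitch = v∥ T = (3.538×10⁶)(4.627×10⁻⁵) ≈ 164 m.

p ≈ 164 m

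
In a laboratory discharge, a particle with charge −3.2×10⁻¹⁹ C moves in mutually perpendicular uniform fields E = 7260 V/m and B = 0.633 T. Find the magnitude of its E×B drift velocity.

v_d ≈ 1.15×10⁴ m/s

In crossed fields the guiding centre drifts at v_d = |E×B|/B² = E/B, independent of charge and mass.
v_d = 7260/0.633 = 1.15×10⁴ m/s.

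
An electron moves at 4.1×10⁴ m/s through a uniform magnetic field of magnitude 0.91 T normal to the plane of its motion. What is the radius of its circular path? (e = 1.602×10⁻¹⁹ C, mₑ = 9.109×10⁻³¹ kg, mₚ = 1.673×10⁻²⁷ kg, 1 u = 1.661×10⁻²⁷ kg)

The magnetic force provides the centripetal force: |q|vB = mv²/r.
r = mv/(|q|B) = (9.109×10⁻³¹)(4.1×10⁴)/((1.602×10⁻¹⁹)(0.91)) ≈ 2.6×10⁻⁷ m.

r ≈ 2.6×10⁻⁷ m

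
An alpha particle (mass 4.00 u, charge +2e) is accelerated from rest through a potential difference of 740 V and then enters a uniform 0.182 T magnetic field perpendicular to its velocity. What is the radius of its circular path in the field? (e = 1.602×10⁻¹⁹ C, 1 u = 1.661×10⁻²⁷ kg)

Acceleration: |q|V = ½mv² ⇒ v = √(2|q|V/m) = √(2·3.204×10⁻¹⁹·740/6.644×10⁻²⁷) ≈ 2.672×10⁵ m/s.
In the field: r = mv/(|q|B) = (6.644×10⁻²⁷)(2.672×10⁵)/((3.204×10⁻¹⁹)(0.182)) ≈ 0.0304 m.

r ≈ 0.0304 m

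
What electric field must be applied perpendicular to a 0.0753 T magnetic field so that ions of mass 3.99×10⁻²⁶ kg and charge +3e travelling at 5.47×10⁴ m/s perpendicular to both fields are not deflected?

For straight-line motion qE = qvB, so E = vB.
E = 5.47×10⁴ × 0.0753 = 4120 V/m.

E = 4120 V/m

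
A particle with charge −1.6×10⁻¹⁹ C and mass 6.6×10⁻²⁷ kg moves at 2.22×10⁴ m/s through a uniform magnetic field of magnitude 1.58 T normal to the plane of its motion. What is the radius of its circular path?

The magnetic force provides the centripetal force: |q|vB = mv²/r.
r = mv/(|q|B) = (6.6×10⁻²⁷)(2.22×10⁴)/((1.6×10⁻¹⁹)(1.58)) ≈ 5.80×10⁻⁴ m.

r ≈ 5.80×10⁻⁴ m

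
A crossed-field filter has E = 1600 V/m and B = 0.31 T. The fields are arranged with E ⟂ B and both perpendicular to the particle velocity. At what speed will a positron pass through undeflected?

Straight-line motion ⇒ electric and magnetic forces cancel, so E = vB.
v = E/B = 1600/0.31 = 5200 m/s.
The result is independent of the particle's charge and mass.

v = 5200 m/s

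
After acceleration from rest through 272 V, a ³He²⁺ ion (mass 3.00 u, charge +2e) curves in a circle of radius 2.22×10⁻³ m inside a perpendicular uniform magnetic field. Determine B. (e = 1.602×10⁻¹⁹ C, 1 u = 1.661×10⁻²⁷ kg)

B ≈ 1.31 T

v = √(2|q|V/m) = √(2·3.204×10⁻¹⁹·272/4.983×10⁻²⁷) ≈ 1.870×10⁵ m/s.
B = mv/(|q|r) = (4.983×10⁻²⁷)(1.870×10⁵)/((3.204×10⁻¹⁹)(2.22×10⁻³)) ≈ 1.31 T.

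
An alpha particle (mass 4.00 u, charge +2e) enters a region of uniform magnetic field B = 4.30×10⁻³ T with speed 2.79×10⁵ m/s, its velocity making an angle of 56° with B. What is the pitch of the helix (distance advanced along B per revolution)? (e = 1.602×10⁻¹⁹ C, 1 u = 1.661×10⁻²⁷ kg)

p ≈ 4.73 m

v∥ = v cosθ = 2.79×10⁵·cos56° ≈ 1.560×10⁵ m/s.
T = 2πm/(|q|B) = 2π(6.644×10⁻²⁷)/((3.204×10⁻¹⁹)(4.30×10⁻³)) ≈ 3.030×10⁻⁵ s.
pitch = v∥ T = (1.560×10⁵)(3.030×10⁻⁵) ≈ 4.73 m.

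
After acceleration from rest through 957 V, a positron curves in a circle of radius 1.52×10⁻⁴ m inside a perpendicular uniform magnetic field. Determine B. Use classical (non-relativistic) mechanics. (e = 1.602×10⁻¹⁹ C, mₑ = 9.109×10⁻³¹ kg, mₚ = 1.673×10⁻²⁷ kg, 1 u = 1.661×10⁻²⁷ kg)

B ≈ 0.686 T

v = √(2|q|V/m) = √(2·1.602×10⁻¹⁹·957/9.109×10⁻³¹) ≈ 1.835×10⁷ m/s.
B = mv/(|q|r) = (9.109×10⁻³¹)(1.835×10⁷)/((1.602×10⁻¹⁹)(1.52×10⁻⁴)) ≈ 0.686 T.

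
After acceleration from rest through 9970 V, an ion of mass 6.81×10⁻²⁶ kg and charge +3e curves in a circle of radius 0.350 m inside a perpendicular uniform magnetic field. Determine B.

v = √(2|q|V/m) = √(2·4.806×10⁻¹⁹·9970/6.81×10⁻²⁶) ≈ 3.751×10⁵ m/s.
B = mv/(|q|r) = (6.81×10⁻²⁶)(3.751×10⁵)/((4.806×10⁻¹⁹)(0.350)) ≈ 0.152 T.

B ≈ 0.152 T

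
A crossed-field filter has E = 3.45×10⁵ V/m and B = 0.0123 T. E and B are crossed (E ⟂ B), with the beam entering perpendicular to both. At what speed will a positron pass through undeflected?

Zero net Lorentz force requires |qE| = |q v×B|, i.e. E = vB.
v = E/B = 3.45×10⁵/0.0123 = 2.80×10⁷ m/s.

v = 2.80×10⁷ m/s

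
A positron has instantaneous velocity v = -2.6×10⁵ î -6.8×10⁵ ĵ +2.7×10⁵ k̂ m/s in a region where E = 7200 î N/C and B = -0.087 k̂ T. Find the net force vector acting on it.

F ≈ (1.06×10⁻¹⁴, -3.62×10⁻¹⁵, 0) N

v×B = (5.92×10⁴, -2.26×10⁴, 0) N/C.
E + v×B = (6.64×10⁴, -2.26×10⁴, 0) N/C.
F = q(E + v×B) = (1.602×10⁻¹⁹ C)·(6.64×10⁴, -2.26×10⁴, 0) = (1.06×10⁻¹⁴, -3.62×10⁻¹⁵, 0) N.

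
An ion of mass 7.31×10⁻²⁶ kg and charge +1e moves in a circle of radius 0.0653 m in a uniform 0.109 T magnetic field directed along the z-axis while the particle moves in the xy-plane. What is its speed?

v ≈ 1.56×10⁴ m/s

From |q|vB = mv²/r, v = |q|Br/m.
v = (1.602×10⁻¹⁹)(0.109)(0.0653)/7.31×10⁻²⁶ ≈ 1.56×10⁴ m/s.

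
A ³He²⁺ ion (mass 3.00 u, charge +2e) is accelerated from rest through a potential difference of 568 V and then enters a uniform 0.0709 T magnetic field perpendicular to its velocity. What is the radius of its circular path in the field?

r ≈ 0.0593 m

Acceleration: |q|V = ½mv² ⇒ v = √(2|q|V/m) = √(2·3.204×10⁻¹⁹·568/4.983×10⁻²⁷) ≈ 2.703×10⁵ m/s.
In the field: r = mv/(|q|B) = (4.983×10⁻²⁷)(2.703×10⁵)/((3.204×10⁻¹⁹)(0.0709)) ≈ 0.0593 m.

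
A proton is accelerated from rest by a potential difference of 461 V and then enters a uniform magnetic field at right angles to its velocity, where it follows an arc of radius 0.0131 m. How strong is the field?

v = √(2|q|V/m) = √(2·1.602×10⁻¹⁹·461/1.673×10⁻²⁷) ≈ 2.971×10⁵ m/s.
B = mv/(|q|r) = (1.673×10⁻²⁷)(2.971×10⁵)/((1.602×10⁻¹⁹)(0.0131)) ≈ 0.237 T.

B ≈ 0.237 T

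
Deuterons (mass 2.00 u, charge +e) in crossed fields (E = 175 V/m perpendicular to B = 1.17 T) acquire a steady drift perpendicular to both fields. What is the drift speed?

v_d ≈ 150 m/s

In crossed fields the guiding centre drifts at v_d = |E×B|/B² = E/B, independent of charge and mass.
v_d = 175/1.17 = 150 m/s.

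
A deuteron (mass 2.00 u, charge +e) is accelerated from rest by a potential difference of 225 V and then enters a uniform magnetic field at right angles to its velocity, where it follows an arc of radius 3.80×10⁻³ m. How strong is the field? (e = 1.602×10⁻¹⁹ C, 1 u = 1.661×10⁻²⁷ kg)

v = √(2|q|V/m) = √(2·1.602×10⁻¹⁹·225/3.322×10⁻²⁷) ≈ 1.473×10⁵ m/s.
B = mv/(|q|r) = (3.322×10⁻²⁷)(1.473×10⁵)/((1.602×10⁻¹⁹)(3.80×10⁻³)) ≈ 0.804 T.

B ≈ 0.804 T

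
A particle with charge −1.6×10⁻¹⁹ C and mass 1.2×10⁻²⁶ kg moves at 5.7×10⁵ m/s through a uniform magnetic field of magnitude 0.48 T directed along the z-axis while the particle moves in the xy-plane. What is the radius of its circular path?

r ≈ 0.089 m

The magnetic force provides the centripetal force: |q|vB = mv²/r.
r = mv/(|q|B) = (1.2×10⁻²⁶)(5.7×10⁵)/((1.6×10⁻¹⁹)(0.48)) ≈ 0.089 m.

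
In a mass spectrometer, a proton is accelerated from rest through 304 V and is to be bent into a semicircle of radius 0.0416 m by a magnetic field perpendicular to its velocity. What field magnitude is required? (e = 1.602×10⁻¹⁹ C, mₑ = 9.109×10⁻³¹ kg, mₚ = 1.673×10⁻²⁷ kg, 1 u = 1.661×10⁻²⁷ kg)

B ≈ 0.0606 T

v = √(2|q|V/m) = √(2·1.602×10⁻¹⁹·304/1.673×10⁻²⁷) ≈ 2.413×10⁵ m/s.
B = mv/(|q|r) = (1.673×10⁻²⁷)(2.413×10⁵)/((1.602×10⁻¹⁹)(0.0416)) ≈ 0.0606 T.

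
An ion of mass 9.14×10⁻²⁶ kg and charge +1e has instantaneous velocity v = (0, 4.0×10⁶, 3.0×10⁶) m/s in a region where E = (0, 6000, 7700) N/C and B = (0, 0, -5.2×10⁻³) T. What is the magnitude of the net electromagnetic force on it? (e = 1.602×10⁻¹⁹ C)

v×B = (-2.08×10⁴, 0, 0) N/C.
E + v×B = (-2.08×10⁴, 6000, 7700) N/C.
F = q(E + v×B) = (1.602×10⁻¹⁹ C)·(-2.08×10⁴, 6000, 7700) = (-3.33×10⁻¹⁵, 9.61×10⁻¹⁶, 1.23×10⁻¹⁵) N.
|F| = 3.68×10⁻¹⁵ N.

|F| ≈ 3.68×10⁻¹⁵ N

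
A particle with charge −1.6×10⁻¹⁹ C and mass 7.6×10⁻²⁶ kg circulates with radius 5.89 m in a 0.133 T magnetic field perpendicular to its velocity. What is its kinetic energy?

v = |q|Br/m, then KE = ½mv² = (qBr)²/(2m).
v = (1.6×10⁻¹⁹)(0.133)(5.89)/7.6×10⁻²⁶ ≈ 1.649×10⁶ m/s.
KE = ½(7.6×10⁻²⁶)(1.649×10⁶)² ≈ 1.03×10⁻¹³ J.

KE ≈ 1.03×10⁻¹³ J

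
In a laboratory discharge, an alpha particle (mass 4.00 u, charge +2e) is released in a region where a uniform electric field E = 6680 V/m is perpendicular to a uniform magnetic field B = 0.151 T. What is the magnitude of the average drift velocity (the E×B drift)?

In crossed fields the guiding centre drifts at v_d = |E×B|/B² = E/B, independent of charge and mass.
v_d = 6680/0.151 = 4.42×10⁴ m/s.

v_d ≈ 4.42×10⁴ m/s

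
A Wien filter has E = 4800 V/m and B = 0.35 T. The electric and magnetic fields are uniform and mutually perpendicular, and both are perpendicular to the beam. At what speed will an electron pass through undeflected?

v = 1.4×10⁴ m/s

Zero net Lorentz force requires |qE| = |q v×B|, i.e. E = vB.
v = E/B = 4800/0.35 = 1.4×10⁴ m/s.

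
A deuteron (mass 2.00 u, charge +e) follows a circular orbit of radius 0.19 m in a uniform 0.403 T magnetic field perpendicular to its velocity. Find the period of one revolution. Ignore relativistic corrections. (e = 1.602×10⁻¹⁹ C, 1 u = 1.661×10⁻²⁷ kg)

The cyclotron period depends only on m, q, B: T = 2πm/(|q|B).
T = 2π(3.322×10⁻²⁷)/((1.602×10⁻¹⁹)(0.403)) ≈ 3.23×10⁻⁷ s.

T ≈ 3.23×10⁻⁷ s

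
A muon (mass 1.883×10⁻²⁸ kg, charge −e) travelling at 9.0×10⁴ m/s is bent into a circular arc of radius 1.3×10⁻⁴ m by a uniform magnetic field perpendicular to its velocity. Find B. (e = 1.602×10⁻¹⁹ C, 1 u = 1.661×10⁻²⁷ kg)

B ≈ 0.81 T

From |q|vB = mv²/r, B = mv/(|q|r).
B = (1.883×10⁻²⁸)(9.0×10⁴)/((1.602×10⁻¹⁹)(1.3×10⁻⁴)) ≈ 0.81 T.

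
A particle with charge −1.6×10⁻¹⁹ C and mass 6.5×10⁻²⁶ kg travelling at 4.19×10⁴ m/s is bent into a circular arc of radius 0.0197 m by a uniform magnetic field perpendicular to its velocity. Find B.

B ≈ 0.864 T

From |q|vB = mv²/r, B = mv/(|q|r).
B = (6.5×10⁻²⁶)(4.19×10⁴)/((1.6×10⁻¹⁹)(0.0197)) ≈ 0.864 T.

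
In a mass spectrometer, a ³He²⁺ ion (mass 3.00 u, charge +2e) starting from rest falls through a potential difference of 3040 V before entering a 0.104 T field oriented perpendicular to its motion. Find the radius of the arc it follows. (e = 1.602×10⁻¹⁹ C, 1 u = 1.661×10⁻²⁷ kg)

r ≈ 0.0935 m

Acceleration: |q|V = ½mv² ⇒ v = √(2|q|V/m) = √(2·3.204×10⁻¹⁹·3040/4.983×10⁻²⁷) ≈ 6.252×10⁵ m/s.
In the field: r = mv/(|q|B) = (4.983×10⁻²⁷)(6.252×10⁵)/((3.204×10⁻¹⁹)(0.104)) ≈ 0.0935 m.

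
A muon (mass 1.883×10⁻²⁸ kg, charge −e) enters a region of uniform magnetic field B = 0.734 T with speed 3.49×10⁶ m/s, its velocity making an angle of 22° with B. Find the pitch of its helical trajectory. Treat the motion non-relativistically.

v∥ = v cosθ = 3.49×10⁶·cos22° ≈ 3.236×10⁶ m/s.
T = 2πm/(|q|B) = 2π(1.883×10⁻²⁸)/((1.602×10⁻¹⁹)(0.734)) ≈ 1.006×10⁻⁸ s.
pitch = v∥ T = (3.236×10⁶)(1.006×10⁻⁸) ≈ 0.0326 m.

p ≈ 0.0326 m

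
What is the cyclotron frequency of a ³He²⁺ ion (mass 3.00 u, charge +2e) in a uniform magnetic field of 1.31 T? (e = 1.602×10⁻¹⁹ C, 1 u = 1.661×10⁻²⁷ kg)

f ≈ 1.34×10⁷ Hz

f = |q|B/(2πm).
f = (3.204×10⁻¹⁹)(1.31)/(2π·4.983×10⁻²⁷) ≈ 1.34×10⁷ Hz.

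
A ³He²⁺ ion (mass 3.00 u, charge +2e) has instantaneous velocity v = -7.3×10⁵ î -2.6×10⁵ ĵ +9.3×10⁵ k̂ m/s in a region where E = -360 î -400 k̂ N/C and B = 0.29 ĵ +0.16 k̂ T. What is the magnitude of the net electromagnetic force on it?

v×B = (-3.11×10⁵, 1.17×10⁵, -2.12×10⁵) N/C.
E + v×B = (-3.12×10⁵, 1.17×10⁵, -2.12×10⁵) N/C.
F = q(E + v×B) = (3.204×10⁻¹⁹ C)·(-3.12×10⁵, 1.17×10⁵, -2.12×10⁵) = (-9.99×10⁻¹⁴, 3.74×10⁻¹⁴, -6.80×10⁻¹⁴) N.
|F| = 1.26×10⁻¹³ N.

|F| ≈ 1.26×10⁻¹³ N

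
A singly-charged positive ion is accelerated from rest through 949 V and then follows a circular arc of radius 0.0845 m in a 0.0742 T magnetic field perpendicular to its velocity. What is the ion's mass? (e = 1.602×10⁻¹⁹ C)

Combine |q|V = ½mv² and r = mv/(|q|B): eliminate v to get m = qB²r²/(2V).
m = (1.602×10⁻¹⁹)(0.0742)²(0.0845)²/(2·949) ≈ 3.32×10⁻²⁷ kg.

m ≈ 3.32×10⁻²⁷ kg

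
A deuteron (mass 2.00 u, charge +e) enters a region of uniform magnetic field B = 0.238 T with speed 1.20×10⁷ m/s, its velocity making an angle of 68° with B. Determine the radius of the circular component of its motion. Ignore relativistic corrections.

v⊥ = v sinθ = 1.20×10⁷·sin68° ≈ 1.113×10⁷ m/s.
r = m v⊥/(|q|B) = (3.322×10⁻²⁷)(1.113×10⁷)/((1.602×10⁻¹⁹)(0.238)) ≈ 0.969 m.

r ≈ 0.969 m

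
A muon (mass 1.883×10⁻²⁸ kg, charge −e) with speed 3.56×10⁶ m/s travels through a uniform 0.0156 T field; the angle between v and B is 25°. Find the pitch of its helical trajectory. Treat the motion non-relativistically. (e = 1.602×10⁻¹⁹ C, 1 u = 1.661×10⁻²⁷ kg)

p ≈ 1.53 m

v∥ = v cosθ = 3.56×10⁶·cos25° ≈ 3.226×10⁶ m/s.
T = 2πm/(|q|B) = 2π(1.883×10⁻²⁸)/((1.602×10⁻¹⁹)(0.0156)) ≈ 4.734×10⁻⁷ s.
pitch = v∥ T = (3.226×10⁶)(4.734×10⁻⁷) ≈ 1.53 m.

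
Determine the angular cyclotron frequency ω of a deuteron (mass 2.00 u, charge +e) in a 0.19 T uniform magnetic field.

ω = |q|B/m.
ω = (1.602×10⁻¹⁹)(0.19)/3.322×10⁻²⁷ ≈ 9.2×10⁶ rad/s.

ω ≈ 9.2×10⁶ rad/s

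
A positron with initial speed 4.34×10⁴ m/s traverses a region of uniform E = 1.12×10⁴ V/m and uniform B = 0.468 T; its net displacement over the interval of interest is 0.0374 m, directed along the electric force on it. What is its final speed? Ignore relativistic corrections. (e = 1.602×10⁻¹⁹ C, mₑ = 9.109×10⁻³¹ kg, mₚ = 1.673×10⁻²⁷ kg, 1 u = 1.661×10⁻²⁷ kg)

v_f ≈ 1.21×10⁷ m/s

B does no work; ΔKE = |q|E d.
½mv_f² = ½mv₀² + |q|Ed = ½(9.109×10⁻³¹)(4.34×10⁴)² + (1.602×10⁻¹⁹)(1.12×10⁴)(0.0374) ≈ 8.579×10⁻²² J + 6.710×10⁻¹⁷ J ≈ 6.711×10⁻¹⁷ J.
v_f = √(2·6.711×10⁻¹⁷/9.109×10⁻³¹) ≈ 1.21×10⁷ m/s.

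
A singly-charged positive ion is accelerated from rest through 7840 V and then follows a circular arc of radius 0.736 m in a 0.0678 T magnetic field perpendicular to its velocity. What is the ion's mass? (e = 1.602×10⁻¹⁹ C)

m ≈ 2.54×10⁻²⁶ kg

Combine |q|V = ½mv² and r = mv/(|q|B): eliminate v to get m = qB²r²/(2V).
m = (1.602×10⁻¹⁹)(0.0678)²(0.736)²/(2·7840) ≈ 2.54×10⁻²⁶ kg.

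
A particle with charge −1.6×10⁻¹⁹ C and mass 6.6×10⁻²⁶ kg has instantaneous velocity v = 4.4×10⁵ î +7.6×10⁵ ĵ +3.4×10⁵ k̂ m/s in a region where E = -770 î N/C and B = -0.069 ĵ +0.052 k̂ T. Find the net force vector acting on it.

v×B = (6.30×10⁴, -2.29×10⁴, -3.04×10⁴) N/C.
E + v×B = (6.22×10⁴, -2.29×10⁴, -3.04×10⁴) N/C.
F = q(E + v×B) = (−1.6×10⁻¹⁹ C)·(6.22×10⁴, -2.29×10⁴, -3.04×10⁴) = (-9.95×10⁻¹⁵, 3.66×10⁻¹⁵, 4.86×10⁻¹⁵) N.

F ≈ (-9.95×10⁻¹⁵, 3.66×10⁻¹⁵, 4.86×10⁻¹⁵) N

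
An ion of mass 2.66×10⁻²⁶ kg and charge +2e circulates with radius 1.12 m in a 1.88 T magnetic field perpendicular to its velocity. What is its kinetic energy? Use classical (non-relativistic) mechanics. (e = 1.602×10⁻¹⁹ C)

v = |q|Br/m, then KE = ½mv² = (qBr)²/(2m).
v = (3.204×10⁻¹⁹)(1.88)(1.12)/2.66×10⁻²⁶ ≈ 2.536×10⁷ m/s.
KE = ½(2.66×10⁻²⁶)(2.536×10⁷)² ≈ 8.56×10⁻¹² J.

KE ≈ 8.56×10⁻¹² J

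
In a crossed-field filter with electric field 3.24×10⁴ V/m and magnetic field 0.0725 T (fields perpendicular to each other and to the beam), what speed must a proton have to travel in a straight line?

Straight-line motion ⇒ electric and magnetic forces cancel, so E = vB.
v = E/B = 3.24×10⁴/0.0725 = 4.47×10⁵ m/s.

v = 4.47×10⁵ m/s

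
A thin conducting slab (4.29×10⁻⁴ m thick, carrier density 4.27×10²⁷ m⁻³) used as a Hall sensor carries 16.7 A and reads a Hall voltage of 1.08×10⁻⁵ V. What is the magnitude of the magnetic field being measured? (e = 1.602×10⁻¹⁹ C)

From V_H = IB/(n e t), B = V_H n e t / I.
B = (1.08×10⁻⁵)(4.27×10²⁷)(1.602×10⁻¹⁹)(4.29×10⁻⁴)/16.7 ≈ 0.190 T.

B ≈ 0.190 T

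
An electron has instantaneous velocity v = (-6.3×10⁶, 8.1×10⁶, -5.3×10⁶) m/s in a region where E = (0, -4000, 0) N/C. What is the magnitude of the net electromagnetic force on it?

|F| ≈ 6.41×10⁻¹⁶ N

Only an electric field acts, so F = qE = (−1.602×10⁻¹⁹ C)·(0, -4000, 0) = (0, 6.41×10⁻¹⁶, 0) N.
|F| = 6.41×10⁻¹⁶ N.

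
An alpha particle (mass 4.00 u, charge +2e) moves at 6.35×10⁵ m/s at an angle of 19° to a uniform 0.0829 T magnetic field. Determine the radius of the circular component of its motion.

r ≈ 0.0517 m

v⊥ = v sinθ = 6.35×10⁵·sin19° ≈ 2.067×10⁵ m/s.
r = m v⊥/(|q|B) = (6.644×10⁻²⁷)(2.067×10⁵)/((3.204×10⁻¹⁹)(0.0829)) ≈ 0.0517 m.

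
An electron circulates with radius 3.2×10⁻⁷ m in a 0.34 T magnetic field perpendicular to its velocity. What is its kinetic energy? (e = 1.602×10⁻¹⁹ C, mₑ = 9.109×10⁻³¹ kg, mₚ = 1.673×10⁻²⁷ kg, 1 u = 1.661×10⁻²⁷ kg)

KE ≈ 1.0×10⁻³ eV

v = |q|Br/m, then KE = ½mv² = (qBr)²/(2m).
v = (1.602×10⁻¹⁹)(0.34)(3.2×10⁻⁷)/9.109×10⁻³¹ ≈ 1.913×10⁴ m/s.
KE = ½(9.109×10⁻³¹)(1.913×10⁴)² ≈ 1.7×10⁻²² J = 1.0×10⁻³ eV.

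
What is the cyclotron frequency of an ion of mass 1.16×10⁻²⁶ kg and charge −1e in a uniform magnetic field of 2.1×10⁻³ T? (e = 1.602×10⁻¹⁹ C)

f = |q|B/(2πm).
f = (1.602×10⁻¹⁹)(2.1×10⁻³)/(2π·1.16×10⁻²⁶) ≈ 4600 Hz.

f ≈ 4600 Hz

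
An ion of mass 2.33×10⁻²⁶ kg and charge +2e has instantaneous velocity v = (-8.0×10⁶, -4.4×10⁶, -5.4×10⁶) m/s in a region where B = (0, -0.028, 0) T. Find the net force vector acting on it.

v×B = (-1.51×10⁵, 0, 2.24×10⁵) N/C.
F = q v×B = (3.204×10⁻¹⁹ C)·(-1.51×10⁵, 0, 2.24×10⁵) = (-4.84×10⁻¹⁴, 0, 7.18×10⁻¹⁴) N.

F ≈ (-4.84×10⁻¹⁴, 0, 7.18×10⁻¹⁴) N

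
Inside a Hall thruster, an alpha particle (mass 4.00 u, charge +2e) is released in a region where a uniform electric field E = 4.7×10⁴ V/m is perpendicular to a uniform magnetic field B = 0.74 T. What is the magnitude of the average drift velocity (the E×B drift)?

v_d ≈ 6.4×10⁴ m/s

The steady drift has the magnetic force balancing the electric force, so v_d = E/B.
v_d = 4.7×10⁴/0.74 = 6.4×10⁴ m/s.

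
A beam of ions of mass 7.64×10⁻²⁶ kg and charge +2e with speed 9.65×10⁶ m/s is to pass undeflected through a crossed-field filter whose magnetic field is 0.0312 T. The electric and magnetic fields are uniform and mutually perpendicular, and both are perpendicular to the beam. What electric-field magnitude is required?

For straight-line motion qE = qvB, so E = vB.
E = 9.65×10⁶ × 0.0312 = 3.01×10⁵ V/m.

E = 3.01×10⁵ V/m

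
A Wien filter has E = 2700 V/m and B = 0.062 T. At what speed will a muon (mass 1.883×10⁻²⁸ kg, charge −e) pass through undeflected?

v = 4.4×10⁴ m/s

For undeflected motion the electric and magnetic forces balance: qE = qvB.
v = E/B = 2700/0.062 = 4.4×10⁴ m/s.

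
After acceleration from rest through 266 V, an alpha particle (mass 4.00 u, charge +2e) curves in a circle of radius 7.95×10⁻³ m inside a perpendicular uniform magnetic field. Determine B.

v = √(2|q|V/m) = √(2·3.204×10⁻¹⁹·266/6.644×10⁻²⁷) ≈ 1.602×10⁵ m/s.
B = mv/(|q|r) = (6.644×10⁻²⁷)(1.602×10⁵)/((3.204×10⁻¹⁹)(7.95×10⁻³)) ≈ 0.418 T.

B ≈ 0.418 T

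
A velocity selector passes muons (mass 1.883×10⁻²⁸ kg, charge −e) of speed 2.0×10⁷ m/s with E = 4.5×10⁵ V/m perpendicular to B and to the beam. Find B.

Balance of forces in the selector: qE = qvB ⇒ B = E/v.
B = 4.5×10⁵/2.0×10⁷ = 0.022 T.

B = 0.022 T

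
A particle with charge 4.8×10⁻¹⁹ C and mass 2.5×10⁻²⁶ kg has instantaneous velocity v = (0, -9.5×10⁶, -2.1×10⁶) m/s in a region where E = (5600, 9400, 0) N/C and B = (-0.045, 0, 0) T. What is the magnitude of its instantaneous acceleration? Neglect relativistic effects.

v×B = (0, 9.45×10⁴, -4.28×10⁵) N/C.
E + v×B = (5600, 1.04×10⁵, -4.28×10⁵) N/C.
F = q(E + v×B) = (4.8×10⁻¹⁹ C)·(5600, 1.04×10⁵, -4.28×10⁵) = (2.69×10⁻¹⁵, 4.99×10⁻¹⁴, -2.05×10⁻¹³) N.
|a| = |F|/m = 2.112×10⁻¹³/2.5×10⁻²⁶ ≈ 8.45×10¹² m/s².

|a| ≈ 8.45×10¹² m/s²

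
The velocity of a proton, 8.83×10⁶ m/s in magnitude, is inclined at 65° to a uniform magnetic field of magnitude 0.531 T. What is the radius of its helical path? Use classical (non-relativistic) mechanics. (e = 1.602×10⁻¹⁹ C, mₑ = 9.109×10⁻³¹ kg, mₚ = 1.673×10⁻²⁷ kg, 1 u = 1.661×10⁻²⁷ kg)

r ≈ 0.157 m

v⊥ = v sinθ = 8.83×10⁶·sin65° ≈ 8.003×10⁶ m/s.
r = m v⊥/(|q|B) = (1.673×10⁻²⁷)(8.003×10⁶)/((1.602×10⁻¹⁹)(0.531)) ≈ 0.157 m.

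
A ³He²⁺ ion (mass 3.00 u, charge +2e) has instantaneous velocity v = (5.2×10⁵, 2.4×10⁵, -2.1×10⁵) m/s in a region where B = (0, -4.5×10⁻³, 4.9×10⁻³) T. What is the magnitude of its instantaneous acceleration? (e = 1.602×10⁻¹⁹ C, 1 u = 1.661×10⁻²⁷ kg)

|a| ≈ 2.23×10¹¹ m/s²

v×B = (231, -2550, -2340) N/C.
F = q v×B = (3.204×10⁻¹⁹ C)·(231, -2550, -2340) = (7.40×10⁻¹⁷, -8.16×10⁻¹⁶, -7.50×10⁻¹⁶) N.
|a| = |F|/m = 1.111×10⁻¹⁵/4.983×10⁻²⁷ ≈ 2.23×10¹¹ m/s².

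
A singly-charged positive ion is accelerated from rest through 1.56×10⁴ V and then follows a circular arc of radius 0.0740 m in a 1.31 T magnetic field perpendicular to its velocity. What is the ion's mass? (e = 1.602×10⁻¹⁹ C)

Combine |q|V = ½mv² and r = mv/(|q|B): eliminate v to get m = qB²r²/(2V).
m = (1.602×10⁻¹⁹)(1.31)²(0.0740)²/(2·1.56×10⁴) ≈ 4.83×10⁻²⁶ kg.

m ≈ 4.83×10⁻²⁶ kg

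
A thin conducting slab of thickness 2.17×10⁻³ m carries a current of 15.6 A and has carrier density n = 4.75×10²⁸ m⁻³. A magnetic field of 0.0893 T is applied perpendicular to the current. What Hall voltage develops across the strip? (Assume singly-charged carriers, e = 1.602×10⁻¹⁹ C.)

V_H ≈ 8.44×10⁻⁸ V

V_H = IB/(n e t).
V_H = (15.6)(0.0893)/((4.75×10²⁸)(1.602×10⁻¹⁹)(2.17×10⁻³)) ≈ 8.44×10⁻⁸ V.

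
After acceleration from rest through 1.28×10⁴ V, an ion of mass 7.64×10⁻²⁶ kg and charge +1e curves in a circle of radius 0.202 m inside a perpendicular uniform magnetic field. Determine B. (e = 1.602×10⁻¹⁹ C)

B ≈ 0.547 T

v = √(2|q|V/m) = √(2·1.602×10⁻¹⁹·1.28×10⁴/7.64×10⁻²⁶) ≈ 2.317×10⁵ m/s.
B = mv/(|q|r) = (7.64×10⁻²⁶)(2.317×10⁵)/((1.602×10⁻¹⁹)(0.202)) ≈ 0.547 T.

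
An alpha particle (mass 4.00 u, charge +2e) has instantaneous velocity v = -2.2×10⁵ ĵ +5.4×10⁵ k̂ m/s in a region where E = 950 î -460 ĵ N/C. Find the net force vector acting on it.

F ≈ (3.04×10⁻¹⁶, -1.47×10⁻¹⁶, 0) N

Only an electric field acts, so F = qE = (3.204×10⁻¹⁹ C)·(950, -460, 0) = (3.04×10⁻¹⁶, -1.47×10⁻¹⁶, 0) N.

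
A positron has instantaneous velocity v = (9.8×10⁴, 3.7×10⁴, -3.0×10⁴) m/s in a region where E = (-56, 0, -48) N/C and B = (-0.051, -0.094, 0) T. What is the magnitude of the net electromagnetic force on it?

v×B = (-2820, 1530, -7320) N/C.
E + v×B = (-2880, 1530, -7370) N/C.
F = q(E + v×B) = (1.602×10⁻¹⁹ C)·(-2880, 1530, -7370) = (-4.61×10⁻¹⁶, 2.45×10⁻¹⁶, -1.18×10⁻¹⁵) N.
|F| = 1.29×10⁻¹⁵ N.

|F| ≈ 1.29×10⁻¹⁵ N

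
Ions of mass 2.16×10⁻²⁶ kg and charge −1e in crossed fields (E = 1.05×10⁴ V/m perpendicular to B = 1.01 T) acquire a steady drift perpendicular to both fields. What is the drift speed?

The steady drift has the magnetic force balancing the electric force, so v_d = E/B.
v_d = 1.05×10⁴/1.01 = 1.04×10⁴ m/s.

v_d ≈ 1.04×10⁴ m/s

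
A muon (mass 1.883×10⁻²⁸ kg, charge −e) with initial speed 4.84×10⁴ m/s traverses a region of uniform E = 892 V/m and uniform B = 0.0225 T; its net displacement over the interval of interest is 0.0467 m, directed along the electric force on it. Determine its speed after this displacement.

v_f ≈ 2.71×10⁵ m/s

B does no work; ΔKE = |q|E d.
½mv_f² = ½mv₀² + |q|Ed = ½(1.883×10⁻²⁸)(4.84×10⁴)² + (1.602×10⁻¹⁹)(892)(0.0467) ≈ 2.206×10⁻¹⁹ J + 6.673×10⁻¹⁸ J ≈ 6.894×10⁻¹⁸ J.
v_f = √(2·6.894×10⁻¹⁸/1.883×10⁻²⁸) ≈ 2.71×10⁵ m/s.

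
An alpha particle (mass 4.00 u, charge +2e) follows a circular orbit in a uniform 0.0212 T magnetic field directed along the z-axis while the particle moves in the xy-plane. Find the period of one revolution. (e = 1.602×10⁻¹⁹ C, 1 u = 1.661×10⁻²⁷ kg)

T ≈ 6.15×10⁻⁶ s

The cyclotron period depends only on m, q, B: T = 2πm/(|q|B).
T = 2π(6.644×10⁻²⁷)/((3.204×10⁻¹⁹)(0.0212)) ≈ 6.15×10⁻⁶ s.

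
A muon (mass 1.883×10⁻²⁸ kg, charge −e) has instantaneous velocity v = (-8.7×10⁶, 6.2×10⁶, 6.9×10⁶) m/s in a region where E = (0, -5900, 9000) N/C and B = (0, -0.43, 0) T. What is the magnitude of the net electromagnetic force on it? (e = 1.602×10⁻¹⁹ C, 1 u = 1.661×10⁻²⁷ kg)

|F| ≈ 7.66×10⁻¹³ N

v×B = (2.97×10⁶, 0, 3.74×10⁶) N/C.
E + v×B = (2.97×10⁶, -5900, 3.75×10⁶) N/C.
F = q(E + v×B) = (−1.602×10⁻¹⁹ C)·(2.97×10⁶, -5900, 3.75×10⁶) = (-4.75×10⁻¹³, 9.45×10⁻¹⁶, -6.01×10⁻¹³) N.
|F| = 7.66×10⁻¹³ N.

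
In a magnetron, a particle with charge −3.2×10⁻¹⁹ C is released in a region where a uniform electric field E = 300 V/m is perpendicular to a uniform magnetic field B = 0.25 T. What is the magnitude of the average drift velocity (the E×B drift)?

v_d ≈ 1200 m/s

The E×B drift speed is v_d = E/B.
v_d = 300/0.25 = 1200 m/s.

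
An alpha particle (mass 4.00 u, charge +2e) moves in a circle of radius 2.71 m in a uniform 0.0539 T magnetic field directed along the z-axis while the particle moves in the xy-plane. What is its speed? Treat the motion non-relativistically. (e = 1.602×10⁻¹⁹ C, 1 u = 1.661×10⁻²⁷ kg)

From |q|vB = mv²/r, v = |q|Br/m.
v = (3.204×10⁻¹⁹)(0.0539)(2.71)/6.644×10⁻²⁷ ≈ 7.04×10⁶ m/s.

v ≈ 7.04×10⁶ m/s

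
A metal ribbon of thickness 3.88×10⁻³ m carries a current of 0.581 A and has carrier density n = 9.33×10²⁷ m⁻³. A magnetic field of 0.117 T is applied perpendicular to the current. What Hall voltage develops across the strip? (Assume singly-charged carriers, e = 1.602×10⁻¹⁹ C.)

V_H ≈ 1.17×10⁻⁸ V

V_H = IB/(n e t).
V_H = (0.581)(0.117)/((9.33×10²⁷)(1.602×10⁻¹⁹)(3.88×10⁻³)) ≈ 1.17×10⁻⁸ V.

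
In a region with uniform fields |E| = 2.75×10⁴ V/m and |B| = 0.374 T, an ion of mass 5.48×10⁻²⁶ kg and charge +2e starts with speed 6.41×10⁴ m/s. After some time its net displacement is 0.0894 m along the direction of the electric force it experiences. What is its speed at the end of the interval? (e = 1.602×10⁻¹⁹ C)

B does no work; ΔKE = |q|E d.
½mv_f² = ½mv₀² + |q|Ed = ½(5.48×10⁻²⁶)(6.41×10⁴)² + (3.204×10⁻¹⁹)(2.75×10⁴)(0.0894) ≈ 1.126×10⁻¹⁶ J + 7.877×10⁻¹⁶ J ≈ 9.003×10⁻¹⁶ J.
v_f = √(2·9.003×10⁻¹⁶/5.48×10⁻²⁶) ≈ 1.81×10⁵ m/s.

v_f ≈ 1.81×10⁵ m/s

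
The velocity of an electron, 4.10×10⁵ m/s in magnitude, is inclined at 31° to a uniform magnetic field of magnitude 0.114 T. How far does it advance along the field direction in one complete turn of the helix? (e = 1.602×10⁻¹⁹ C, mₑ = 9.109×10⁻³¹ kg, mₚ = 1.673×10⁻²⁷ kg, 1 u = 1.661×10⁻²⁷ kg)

p ≈ 1.10×10⁻⁴ m

v∥ = v cosθ = 4.10×10⁵·cos31° ≈ 3.514×10⁵ m/s.
T = 2πm/(|q|B) = 2π(9.109×10⁻³¹)/((1.602×10⁻¹⁹)(0.114)) ≈ 3.134×10⁻¹⁰ s.
pitch = v∥ T = (3.514×10⁵)(3.134×10⁻¹⁰) ≈ 1.10×10⁻⁴ m.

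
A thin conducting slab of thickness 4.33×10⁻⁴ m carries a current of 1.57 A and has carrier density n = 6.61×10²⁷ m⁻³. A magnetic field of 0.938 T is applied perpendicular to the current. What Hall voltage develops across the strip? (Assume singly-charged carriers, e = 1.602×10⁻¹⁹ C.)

V_H = IB/(n e t).
V_H = (1.57)(0.938)/((6.61×10²⁷)(1.602×10⁻¹⁹)(4.33×10⁻⁴)) ≈ 3.21×10⁻⁶ V.

V_H ≈ 3.21×10⁻⁶ V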